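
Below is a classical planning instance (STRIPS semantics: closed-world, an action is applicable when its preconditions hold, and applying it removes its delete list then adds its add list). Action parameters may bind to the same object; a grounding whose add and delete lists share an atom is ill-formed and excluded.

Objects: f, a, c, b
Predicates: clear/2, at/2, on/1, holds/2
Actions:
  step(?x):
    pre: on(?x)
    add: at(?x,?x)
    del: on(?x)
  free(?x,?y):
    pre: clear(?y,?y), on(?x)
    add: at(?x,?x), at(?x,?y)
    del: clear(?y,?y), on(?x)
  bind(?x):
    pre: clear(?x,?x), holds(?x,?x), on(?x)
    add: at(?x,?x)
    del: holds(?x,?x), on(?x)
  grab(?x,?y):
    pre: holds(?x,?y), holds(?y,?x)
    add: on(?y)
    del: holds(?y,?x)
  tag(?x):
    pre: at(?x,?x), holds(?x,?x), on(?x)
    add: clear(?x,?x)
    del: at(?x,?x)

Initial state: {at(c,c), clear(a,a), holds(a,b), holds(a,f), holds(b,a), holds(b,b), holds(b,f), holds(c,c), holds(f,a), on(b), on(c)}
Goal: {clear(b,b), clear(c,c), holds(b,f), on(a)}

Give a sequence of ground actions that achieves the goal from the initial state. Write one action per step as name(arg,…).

step(b); grab(f,a); grab(a,b); tag(c); tag(b)

1. step(b)  →  {at(b,b), at(c,c), clear(a,a), holds(a,b), holds(a,f), holds(b,a), holds(b,b), holds(b,f), holds(c,c), holds(f,a), on(c)}
2. grab(f,a)  →  {at(b,b), at(c,c), clear(a,a), holds(a,b), holds(b,a), holds(b,b), holds(b,f), holds(c,c), holds(f,a), on(a), on(c)}
3. grab(a,b)  →  {at(b,b), at(c,c), clear(a,a), holds(a,b), holds(b,b), holds(b,f), holds(c,c), holds(f,a), on(a), on(b), on(c)}
4. tag(c)  →  {at(b,b), clear(a,a), clear(c,c), holds(a,b), holds(b,b), holds(b,f), holds(c,c), holds(f,a), on(a), on(b), on(c)}
5. tag(b)  →  {clear(a,a), clear(b,b), clear(c,c), holds(a,b), holds(b,b), holds(b,f), holds(c,c), holds(f,a), on(a), on(b), on(c)}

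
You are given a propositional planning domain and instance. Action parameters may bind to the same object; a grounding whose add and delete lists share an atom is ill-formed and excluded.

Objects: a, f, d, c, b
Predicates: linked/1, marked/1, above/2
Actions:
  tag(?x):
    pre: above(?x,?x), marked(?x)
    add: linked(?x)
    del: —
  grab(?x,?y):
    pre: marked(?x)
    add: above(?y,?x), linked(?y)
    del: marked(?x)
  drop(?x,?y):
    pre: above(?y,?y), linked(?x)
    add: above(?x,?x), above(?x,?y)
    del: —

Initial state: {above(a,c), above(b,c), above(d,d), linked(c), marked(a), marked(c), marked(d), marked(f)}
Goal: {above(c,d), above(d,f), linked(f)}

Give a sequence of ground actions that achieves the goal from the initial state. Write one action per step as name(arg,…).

grab(a,f); grab(f,d); grab(d,c)

1. grab(a,f)  →  {above(a,c), above(b,c), above(d,d), above(f,a), linked(c), linked(f), marked(c), marked(d), marked(f)}
2. grab(f,d)  →  {above(a,c), above(b,c), above(d,d), above(d,f), above(f,a), linked(c), linked(d), linked(f), marked(c), marked(d)}
3. grab(d,c)  →  {above(a,c), above(b,c), above(c,d), above(d,d), above(d,f), above(f,a), linked(c), linked(d), linked(f), marked(c)}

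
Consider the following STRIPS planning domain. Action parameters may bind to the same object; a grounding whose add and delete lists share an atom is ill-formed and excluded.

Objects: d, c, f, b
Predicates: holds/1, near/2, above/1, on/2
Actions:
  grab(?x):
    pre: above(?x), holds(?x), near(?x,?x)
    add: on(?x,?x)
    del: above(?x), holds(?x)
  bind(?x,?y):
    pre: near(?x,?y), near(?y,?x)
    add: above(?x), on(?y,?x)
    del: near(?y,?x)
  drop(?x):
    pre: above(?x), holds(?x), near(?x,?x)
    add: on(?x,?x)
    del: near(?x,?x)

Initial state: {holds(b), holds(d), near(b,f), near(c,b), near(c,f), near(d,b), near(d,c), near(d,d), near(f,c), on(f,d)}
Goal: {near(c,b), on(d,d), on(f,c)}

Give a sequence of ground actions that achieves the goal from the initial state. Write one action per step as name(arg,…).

bind(d,d); bind(c,f)

1. bind(d,d)  →  {above(d), holds(b), holds(d), near(b,f), near(c,b), near(c,f), near(d,b), near(d,c), near(f,c), on(d,d), on(f,d)}
2. bind(c,f)  →  {above(c), above(d), holds(b), holds(d), near(b,f), near(c,b), near(c,f), near(d,b), near(d,c), on(d,d), on(f,c), on(f,d)}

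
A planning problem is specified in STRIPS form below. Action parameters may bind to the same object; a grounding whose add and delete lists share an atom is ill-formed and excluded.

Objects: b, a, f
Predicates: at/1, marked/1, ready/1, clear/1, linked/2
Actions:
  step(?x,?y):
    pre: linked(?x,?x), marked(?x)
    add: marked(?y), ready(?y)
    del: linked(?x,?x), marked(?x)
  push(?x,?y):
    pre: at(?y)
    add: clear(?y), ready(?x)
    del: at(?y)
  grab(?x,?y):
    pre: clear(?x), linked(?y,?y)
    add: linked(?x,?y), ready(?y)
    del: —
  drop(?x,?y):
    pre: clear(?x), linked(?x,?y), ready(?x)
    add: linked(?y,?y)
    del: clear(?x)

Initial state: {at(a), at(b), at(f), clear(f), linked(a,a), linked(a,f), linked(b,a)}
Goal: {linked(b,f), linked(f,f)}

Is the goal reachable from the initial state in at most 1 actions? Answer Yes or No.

No

1. push(b,b)  →  {at(a), at(f), clear(b), clear(f), linked(a,a), linked(a,f), linked(b,a), ready(b)}
2. push(a,a)  →  {at(f), clear(a), clear(b), clear(f), linked(a,a), linked(a,f), linked(b,a), ready(a), ready(b)}
3. drop(a,f)  →  {at(f), clear(b), clear(f), linked(a,a), linked(a,f), linked(b,a), linked(f,f), ready(a), ready(b)}
4. grab(b,f)  →  {at(f), clear(b), clear(f), linked(a,a), linked(a,f), linked(b,a), linked(b,f), linked(f,f), ready(a), ready(b), ready(f)}
optimal plan length = 4; 4 > 1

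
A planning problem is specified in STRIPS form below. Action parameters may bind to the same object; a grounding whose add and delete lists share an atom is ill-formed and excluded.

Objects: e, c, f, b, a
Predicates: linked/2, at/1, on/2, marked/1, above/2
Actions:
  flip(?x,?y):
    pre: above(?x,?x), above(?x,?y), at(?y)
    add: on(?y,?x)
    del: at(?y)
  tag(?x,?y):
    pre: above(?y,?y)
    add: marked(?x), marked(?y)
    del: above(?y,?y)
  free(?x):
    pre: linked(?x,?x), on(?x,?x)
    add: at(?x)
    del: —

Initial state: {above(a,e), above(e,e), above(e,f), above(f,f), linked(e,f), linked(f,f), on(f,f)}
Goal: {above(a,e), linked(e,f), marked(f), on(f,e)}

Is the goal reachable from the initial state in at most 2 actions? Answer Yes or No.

No

1. tag(e,f)  →  {above(a,e), above(e,e), above(e,f), linked(e,f), linked(f,f), marked(e), marked(f), on(f,f)}
2. free(f)  →  {above(a,e), above(e,e), above(e,f), at(f), linked(e,f), linked(f,f), marked(e), marked(f), on(f,f)}
3. flip(e,f)  →  {above(a,e), above(e,e), above(e,f), linked(e,f), linked(f,f), marked(e), marked(f), on(f,e), on(f,f)}
optimal plan length = 3; 3 > 2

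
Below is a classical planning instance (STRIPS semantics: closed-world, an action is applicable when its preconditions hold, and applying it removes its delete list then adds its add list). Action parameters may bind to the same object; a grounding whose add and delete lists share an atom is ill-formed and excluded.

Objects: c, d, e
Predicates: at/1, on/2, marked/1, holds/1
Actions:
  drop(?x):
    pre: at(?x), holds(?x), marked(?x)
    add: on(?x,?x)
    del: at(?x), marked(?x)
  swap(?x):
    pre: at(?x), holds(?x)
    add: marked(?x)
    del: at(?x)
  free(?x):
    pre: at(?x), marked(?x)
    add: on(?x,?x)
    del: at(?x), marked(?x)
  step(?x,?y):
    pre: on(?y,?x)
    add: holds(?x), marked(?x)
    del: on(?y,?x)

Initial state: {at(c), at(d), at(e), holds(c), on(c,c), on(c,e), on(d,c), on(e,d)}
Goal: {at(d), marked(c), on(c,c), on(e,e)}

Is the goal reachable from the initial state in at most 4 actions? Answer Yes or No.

Yes

1. swap(c)  →  {at(d), at(e), holds(c), marked(c), on(c,c), on(c,e), on(d,c), on(e,d)}
2. step(e,c)  →  {at(d), at(e), holds(c), holds(e), marked(c), marked(e), on(c,c), on(d,c), on(e,d)}
3. drop(e)  →  {at(d), holds(c), holds(e), marked(c), on(c,c), on(d,c), on(e,d), on(e,e)}
optimal plan length = 3; 3 ≤ 4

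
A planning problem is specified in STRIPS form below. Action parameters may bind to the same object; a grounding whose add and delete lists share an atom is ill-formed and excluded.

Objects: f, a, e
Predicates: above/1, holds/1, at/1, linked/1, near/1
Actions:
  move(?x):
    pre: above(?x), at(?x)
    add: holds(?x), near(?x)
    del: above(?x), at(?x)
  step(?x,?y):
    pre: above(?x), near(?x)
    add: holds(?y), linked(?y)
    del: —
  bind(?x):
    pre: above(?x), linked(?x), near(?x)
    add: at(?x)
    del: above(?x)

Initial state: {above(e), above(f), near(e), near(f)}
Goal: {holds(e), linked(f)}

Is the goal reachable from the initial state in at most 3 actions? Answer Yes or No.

1. step(f,f)  →  {above(e), above(f), holds(f), linked(f), near(e), near(f)}
2. step(f,e)  →  {above(e), above(f), holds(e), holds(f), linked(e), linked(f), near(e), near(f)}
optimal plan length = 2; 2 ≤ 3

Yes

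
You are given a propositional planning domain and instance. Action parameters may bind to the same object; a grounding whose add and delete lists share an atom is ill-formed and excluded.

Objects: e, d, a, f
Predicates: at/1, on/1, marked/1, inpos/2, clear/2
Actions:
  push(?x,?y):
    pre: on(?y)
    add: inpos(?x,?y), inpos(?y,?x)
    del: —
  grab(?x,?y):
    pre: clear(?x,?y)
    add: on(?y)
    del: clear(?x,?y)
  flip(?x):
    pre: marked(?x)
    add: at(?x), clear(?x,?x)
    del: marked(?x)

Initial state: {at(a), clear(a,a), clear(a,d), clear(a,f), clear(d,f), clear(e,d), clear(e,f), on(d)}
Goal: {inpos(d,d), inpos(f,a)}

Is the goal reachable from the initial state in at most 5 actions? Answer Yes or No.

Yes

1. push(d,d)  →  {at(a), clear(a,a), clear(a,d), clear(a,f), clear(d,f), clear(e,d), clear(e,f), inpos(d,d), on(d)}
2. grab(e,f)  →  {at(a), clear(a,a), clear(a,d), clear(a,f), clear(d,f), clear(e,d), inpos(d,d), on(d), on(f)}
3. push(a,f)  →  {at(a), clear(a,a), clear(a,d), clear(a,f), clear(d,f), clear(e,d), inpos(a,f), inpos(d,d), inpos(f,a), on(d), on(f)}
optimal plan length = 3; 3 ≤ 5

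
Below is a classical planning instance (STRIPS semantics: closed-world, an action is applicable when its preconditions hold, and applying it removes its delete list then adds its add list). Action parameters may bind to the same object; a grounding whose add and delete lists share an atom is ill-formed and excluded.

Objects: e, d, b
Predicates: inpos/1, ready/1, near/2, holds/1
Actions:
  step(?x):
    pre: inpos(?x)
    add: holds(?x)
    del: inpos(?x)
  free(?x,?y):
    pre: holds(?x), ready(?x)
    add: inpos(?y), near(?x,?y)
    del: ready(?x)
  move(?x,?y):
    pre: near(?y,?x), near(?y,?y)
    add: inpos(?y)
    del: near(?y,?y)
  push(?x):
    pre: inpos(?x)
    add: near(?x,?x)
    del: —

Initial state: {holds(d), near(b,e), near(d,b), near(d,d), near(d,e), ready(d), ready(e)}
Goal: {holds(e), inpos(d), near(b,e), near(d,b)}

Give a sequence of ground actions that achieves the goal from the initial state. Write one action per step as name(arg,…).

free(d,e); step(e); free(e,d)

1. free(d,e)  →  {holds(d), inpos(e), near(b,e), near(d,b), near(d,d), near(d,e), ready(e)}
2. step(e)  →  {holds(d), holds(e), near(b,e), near(d,b), near(d,d), near(d,e), ready(e)}
3. free(e,d)  →  {holds(d), holds(e), inpos(d), near(b,e), near(d,b), near(d,d), near(d,e), near(e,d)}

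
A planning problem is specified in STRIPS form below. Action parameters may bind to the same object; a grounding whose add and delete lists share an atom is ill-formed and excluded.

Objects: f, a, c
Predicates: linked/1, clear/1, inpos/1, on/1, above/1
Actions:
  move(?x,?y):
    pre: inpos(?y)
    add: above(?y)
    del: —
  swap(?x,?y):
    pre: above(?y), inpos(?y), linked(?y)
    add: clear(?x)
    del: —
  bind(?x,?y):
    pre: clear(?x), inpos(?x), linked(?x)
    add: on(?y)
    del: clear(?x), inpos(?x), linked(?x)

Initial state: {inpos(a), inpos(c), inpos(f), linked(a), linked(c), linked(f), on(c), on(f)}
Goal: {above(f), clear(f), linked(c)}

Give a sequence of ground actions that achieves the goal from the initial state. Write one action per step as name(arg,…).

1. move(f,f)  →  {above(f), inpos(a), inpos(c), inpos(f), linked(a), linked(c), linked(f), on(c), on(f)}
2. swap(f,f)  →  {above(f), clear(f), inpos(a), inpos(c), inpos(f), linked(a), linked(c), linked(f), on(c), on(f)}

move(f,f); swap(f,f)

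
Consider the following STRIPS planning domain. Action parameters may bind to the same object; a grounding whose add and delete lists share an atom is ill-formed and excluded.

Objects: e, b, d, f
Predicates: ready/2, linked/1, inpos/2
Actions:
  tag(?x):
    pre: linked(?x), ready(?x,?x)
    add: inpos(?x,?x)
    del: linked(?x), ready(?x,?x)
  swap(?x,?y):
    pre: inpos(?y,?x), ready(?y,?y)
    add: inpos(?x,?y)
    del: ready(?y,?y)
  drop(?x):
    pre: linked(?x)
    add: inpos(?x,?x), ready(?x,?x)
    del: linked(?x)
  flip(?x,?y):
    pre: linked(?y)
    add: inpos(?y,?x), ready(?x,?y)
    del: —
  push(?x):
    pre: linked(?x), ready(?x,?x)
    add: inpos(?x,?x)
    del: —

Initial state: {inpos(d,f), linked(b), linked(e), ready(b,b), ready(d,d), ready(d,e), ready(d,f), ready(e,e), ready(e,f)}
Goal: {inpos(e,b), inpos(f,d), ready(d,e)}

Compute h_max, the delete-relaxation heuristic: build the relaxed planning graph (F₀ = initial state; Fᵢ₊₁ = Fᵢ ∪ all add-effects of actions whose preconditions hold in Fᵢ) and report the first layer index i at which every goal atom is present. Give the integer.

F0 = init (9 atoms)
F1 = F0 ∪ {inpos(b,b), inpos(b,d), inpos(b,e), inpos(b,f), inpos(e,b), inpos(e,d), inpos(e,e), inpos(e,f), inpos(f,d), ready(b,e), ready(d,b), ready(e,b), ready(f,b), ready(f,e)}  (23 atoms)
goal ⊆ F1  ⇒  h_max = 1

1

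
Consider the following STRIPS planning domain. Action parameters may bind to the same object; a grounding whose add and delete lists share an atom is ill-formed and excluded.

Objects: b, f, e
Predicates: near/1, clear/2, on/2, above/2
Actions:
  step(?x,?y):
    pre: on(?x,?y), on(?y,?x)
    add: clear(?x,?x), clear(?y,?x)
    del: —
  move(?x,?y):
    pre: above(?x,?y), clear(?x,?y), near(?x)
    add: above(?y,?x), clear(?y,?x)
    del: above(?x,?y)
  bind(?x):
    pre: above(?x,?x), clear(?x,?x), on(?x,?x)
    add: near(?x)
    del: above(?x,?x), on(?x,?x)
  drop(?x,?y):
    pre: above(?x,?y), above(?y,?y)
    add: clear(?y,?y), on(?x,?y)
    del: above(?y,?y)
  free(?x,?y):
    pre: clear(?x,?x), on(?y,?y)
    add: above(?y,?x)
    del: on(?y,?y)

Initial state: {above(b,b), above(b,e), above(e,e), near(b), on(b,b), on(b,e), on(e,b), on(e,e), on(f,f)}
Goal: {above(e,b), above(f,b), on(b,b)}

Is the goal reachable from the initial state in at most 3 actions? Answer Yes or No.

Yes

1. step(b,b)  →  {above(b,b), above(b,e), above(e,e), clear(b,b), near(b), on(b,b), on(b,e), on(e,b), on(e,e), on(f,f)}
2. free(b,f)  →  {above(b,b), above(b,e), above(e,e), above(f,b), clear(b,b), near(b), on(b,b), on(b,e), on(e,b), on(e,e)}
3. free(b,e)  →  {above(b,b), above(b,e), above(e,b), above(e,e), above(f,b), clear(b,b), near(b), on(b,b), on(b,e), on(e,b)}
optimal plan length = 3; 3 ≤ 3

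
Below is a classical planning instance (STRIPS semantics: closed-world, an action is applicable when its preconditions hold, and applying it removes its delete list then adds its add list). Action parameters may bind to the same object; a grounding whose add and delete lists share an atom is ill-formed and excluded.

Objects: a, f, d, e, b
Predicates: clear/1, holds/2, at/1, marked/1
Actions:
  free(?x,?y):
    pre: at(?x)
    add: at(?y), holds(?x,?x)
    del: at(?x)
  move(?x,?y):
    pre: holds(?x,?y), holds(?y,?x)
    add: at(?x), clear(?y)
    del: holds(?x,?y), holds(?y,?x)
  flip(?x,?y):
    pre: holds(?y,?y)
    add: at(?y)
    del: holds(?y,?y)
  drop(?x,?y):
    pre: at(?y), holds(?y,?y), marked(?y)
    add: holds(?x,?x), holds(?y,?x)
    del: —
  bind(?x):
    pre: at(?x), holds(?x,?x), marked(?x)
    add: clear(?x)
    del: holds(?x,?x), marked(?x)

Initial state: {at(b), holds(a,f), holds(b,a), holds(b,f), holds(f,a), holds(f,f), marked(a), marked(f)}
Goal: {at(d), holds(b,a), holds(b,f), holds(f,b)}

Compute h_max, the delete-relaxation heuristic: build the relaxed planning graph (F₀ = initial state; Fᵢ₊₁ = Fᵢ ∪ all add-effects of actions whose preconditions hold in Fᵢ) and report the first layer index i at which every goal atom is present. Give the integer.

2

F0 = init (8 atoms)
F1 = F0 ∪ {at(a), at(d), at(e), at(f), clear(a), clear(f), holds(b,b)}  (15 atoms)
F2 = F1 ∪ {clear(b), holds(a,a), holds(d,d), holds(e,e), holds(f,b), holds(f,d), holds(f,e)}  (22 atoms)
goal ⊆ F2  ⇒  h_max = 2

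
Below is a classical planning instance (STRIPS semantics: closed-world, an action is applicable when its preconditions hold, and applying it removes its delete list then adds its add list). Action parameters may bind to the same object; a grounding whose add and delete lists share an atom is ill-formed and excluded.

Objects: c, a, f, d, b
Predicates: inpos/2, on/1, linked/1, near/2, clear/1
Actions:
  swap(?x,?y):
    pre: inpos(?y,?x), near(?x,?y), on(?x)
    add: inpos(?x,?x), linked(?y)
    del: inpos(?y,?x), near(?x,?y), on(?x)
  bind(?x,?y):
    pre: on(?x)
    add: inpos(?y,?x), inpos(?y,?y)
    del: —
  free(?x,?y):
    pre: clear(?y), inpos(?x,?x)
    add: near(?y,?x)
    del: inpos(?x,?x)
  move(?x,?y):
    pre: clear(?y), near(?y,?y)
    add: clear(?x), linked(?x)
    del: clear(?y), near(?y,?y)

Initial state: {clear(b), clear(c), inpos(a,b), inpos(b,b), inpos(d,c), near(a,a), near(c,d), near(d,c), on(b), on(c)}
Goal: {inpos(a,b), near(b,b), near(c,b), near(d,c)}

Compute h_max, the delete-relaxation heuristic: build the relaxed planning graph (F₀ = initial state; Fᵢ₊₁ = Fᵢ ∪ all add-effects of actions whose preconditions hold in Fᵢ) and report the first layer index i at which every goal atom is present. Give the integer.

1

F0 = init (10 atoms)
F1 = F0 ∪ {inpos(a,a), inpos(a,c), inpos(b,c), inpos(c,b), inpos(c,c), inpos(d,b), inpos(d,d), inpos(f,b), inpos(f,c), inpos(f,f), linked(d), near(b,b), near(c,b)}  (23 atoms)
goal ⊆ F1  ⇒  h_max = 1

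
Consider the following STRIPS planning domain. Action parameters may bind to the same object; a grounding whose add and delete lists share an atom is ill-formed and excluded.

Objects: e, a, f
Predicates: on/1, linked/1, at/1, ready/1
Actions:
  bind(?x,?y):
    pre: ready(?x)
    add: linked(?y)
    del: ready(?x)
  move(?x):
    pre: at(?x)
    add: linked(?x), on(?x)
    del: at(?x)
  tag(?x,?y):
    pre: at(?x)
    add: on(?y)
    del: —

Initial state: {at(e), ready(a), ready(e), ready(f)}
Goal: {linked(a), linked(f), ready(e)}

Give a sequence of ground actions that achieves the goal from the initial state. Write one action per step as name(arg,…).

1. bind(a,a)  →  {at(e), linked(a), ready(e), ready(f)}
2. bind(f,f)  →  {at(e), linked(a), linked(f), ready(e)}

bind(a,a); bind(f,f)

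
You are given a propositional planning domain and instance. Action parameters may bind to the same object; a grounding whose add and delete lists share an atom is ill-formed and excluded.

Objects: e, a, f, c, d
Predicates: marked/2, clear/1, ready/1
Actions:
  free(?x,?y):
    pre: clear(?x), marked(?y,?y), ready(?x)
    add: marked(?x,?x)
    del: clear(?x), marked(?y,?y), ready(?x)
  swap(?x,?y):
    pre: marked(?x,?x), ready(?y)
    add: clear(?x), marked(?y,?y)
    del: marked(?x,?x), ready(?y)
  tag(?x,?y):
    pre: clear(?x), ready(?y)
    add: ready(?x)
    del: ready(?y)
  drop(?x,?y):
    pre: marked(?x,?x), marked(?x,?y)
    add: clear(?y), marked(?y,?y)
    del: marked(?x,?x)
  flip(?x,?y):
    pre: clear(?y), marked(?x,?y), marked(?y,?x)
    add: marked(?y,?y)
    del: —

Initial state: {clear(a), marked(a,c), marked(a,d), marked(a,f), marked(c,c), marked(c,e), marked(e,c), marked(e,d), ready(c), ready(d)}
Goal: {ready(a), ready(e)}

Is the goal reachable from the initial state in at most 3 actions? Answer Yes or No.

1. tag(a,c)  →  {clear(a), marked(a,c), marked(a,d), marked(a,f), marked(c,c), marked(c,e), marked(e,c), marked(e,d), ready(a), ready(d)}
2. drop(c,e)  →  {clear(a), clear(e), marked(a,c), marked(a,d), marked(a,f), marked(c,e), marked(e,c), marked(e,d), marked(e,e), ready(a), ready(d)}
3. tag(e,d)  →  {clear(a), clear(e), marked(a,c), marked(a,d), marked(a,f), marked(c,e), marked(e,c), marked(e,d), marked(e,e), ready(a), ready(e)}
optimal plan length = 3; 3 ≤ 3

Yes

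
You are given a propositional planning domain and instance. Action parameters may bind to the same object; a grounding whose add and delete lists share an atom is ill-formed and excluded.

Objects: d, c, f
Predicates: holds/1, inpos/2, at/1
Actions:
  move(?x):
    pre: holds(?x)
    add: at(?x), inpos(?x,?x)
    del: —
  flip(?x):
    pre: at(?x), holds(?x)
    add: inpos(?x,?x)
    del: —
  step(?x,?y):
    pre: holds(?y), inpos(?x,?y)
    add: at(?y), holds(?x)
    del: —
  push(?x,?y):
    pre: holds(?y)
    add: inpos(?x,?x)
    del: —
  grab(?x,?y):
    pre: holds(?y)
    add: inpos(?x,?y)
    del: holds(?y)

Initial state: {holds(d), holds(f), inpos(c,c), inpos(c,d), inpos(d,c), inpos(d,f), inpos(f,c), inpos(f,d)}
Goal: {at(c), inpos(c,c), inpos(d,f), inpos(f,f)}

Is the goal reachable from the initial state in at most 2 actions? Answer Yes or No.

No

1. move(f)  →  {at(f), holds(d), holds(f), inpos(c,c), inpos(c,d), inpos(d,c), inpos(d,f), inpos(f,c), inpos(f,d), inpos(f,f)}
2. step(c,d)  →  {at(d), at(f), holds(c), holds(d), holds(f), inpos(c,c), inpos(c,d), inpos(d,c), inpos(d,f), inpos(f,c), inpos(f,d), inpos(f,f)}
3. move(c)  →  {at(c), at(d), at(f), holds(c), holds(d), holds(f), inpos(c,c), inpos(c,d), inpos(d,c), inpos(d,f), inpos(f,c), inpos(f,d), inpos(f,f)}
optimal plan length = 3; 3 > 2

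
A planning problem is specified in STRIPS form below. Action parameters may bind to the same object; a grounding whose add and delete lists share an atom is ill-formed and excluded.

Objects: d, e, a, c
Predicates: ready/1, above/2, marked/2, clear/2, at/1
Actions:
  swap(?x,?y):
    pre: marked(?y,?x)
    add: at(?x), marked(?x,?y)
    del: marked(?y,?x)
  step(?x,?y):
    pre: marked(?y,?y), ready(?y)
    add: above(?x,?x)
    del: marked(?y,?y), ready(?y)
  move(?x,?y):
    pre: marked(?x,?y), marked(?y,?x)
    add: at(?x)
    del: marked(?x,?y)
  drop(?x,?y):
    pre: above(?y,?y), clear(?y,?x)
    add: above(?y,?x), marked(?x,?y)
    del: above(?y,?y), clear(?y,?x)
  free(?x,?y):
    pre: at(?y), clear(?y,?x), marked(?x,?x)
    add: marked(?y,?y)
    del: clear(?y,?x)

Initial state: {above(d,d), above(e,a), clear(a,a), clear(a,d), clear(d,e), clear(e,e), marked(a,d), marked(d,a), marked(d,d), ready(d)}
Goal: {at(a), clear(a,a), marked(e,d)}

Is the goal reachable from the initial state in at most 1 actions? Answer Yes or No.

No

1. swap(a,d)  →  {above(d,d), above(e,a), at(a), clear(a,a), clear(a,d), clear(d,e), clear(e,e), marked(a,d), marked(d,d), ready(d)}
2. drop(e,d)  →  {above(d,e), above(e,a), at(a), clear(a,a), clear(a,d), clear(e,e), marked(a,d), marked(d,d), marked(e,d), ready(d)}
optimal plan length = 2; 2 > 1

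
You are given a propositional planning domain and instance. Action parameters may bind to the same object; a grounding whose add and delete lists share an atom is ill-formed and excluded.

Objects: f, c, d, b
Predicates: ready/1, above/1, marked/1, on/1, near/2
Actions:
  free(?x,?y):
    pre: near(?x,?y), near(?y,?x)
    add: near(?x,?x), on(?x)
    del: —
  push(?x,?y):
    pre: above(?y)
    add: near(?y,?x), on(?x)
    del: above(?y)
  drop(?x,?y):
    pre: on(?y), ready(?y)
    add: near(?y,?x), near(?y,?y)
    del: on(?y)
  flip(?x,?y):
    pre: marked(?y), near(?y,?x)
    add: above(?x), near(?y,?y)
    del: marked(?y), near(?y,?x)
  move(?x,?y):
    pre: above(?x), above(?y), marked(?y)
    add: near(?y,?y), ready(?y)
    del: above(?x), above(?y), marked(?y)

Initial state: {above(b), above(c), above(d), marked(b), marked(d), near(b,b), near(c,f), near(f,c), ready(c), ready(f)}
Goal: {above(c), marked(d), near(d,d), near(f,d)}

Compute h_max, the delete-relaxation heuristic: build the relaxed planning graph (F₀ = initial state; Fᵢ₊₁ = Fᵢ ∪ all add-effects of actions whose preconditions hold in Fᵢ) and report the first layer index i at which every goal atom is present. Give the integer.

2

F0 = init (10 atoms)
F1 = F0 ∪ {near(b,c), near(b,d), near(b,f), near(c,b), near(c,c), near(c,d), near(d,b), near(d,c), near(d,d), near(d,f), near(f,f), on(b), on(c), on(d), on(f), ready(b), ready(d)}  (27 atoms)
F2 = F1 ∪ {above(f), near(f,b), near(f,d)}  (30 atoms)
goal ⊆ F2  ⇒  h_max = 2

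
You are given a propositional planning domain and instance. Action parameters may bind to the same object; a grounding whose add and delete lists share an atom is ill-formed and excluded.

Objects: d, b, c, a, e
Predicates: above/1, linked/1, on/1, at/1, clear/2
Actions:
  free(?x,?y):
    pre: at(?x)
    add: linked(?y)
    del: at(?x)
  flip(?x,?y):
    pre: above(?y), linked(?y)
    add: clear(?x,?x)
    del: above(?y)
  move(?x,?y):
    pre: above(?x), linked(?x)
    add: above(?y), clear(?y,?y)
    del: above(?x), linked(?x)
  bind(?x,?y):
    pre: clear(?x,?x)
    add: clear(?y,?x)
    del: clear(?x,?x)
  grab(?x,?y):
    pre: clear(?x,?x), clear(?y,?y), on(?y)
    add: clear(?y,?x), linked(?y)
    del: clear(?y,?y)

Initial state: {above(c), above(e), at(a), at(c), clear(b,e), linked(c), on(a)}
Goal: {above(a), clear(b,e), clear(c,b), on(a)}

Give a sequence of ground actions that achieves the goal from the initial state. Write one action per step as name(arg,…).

free(c,b); move(c,b); move(b,a); bind(b,c)

1. free(c,b)  →  {above(c), above(e), at(a), clear(b,e), linked(b), linked(c), on(a)}
2. move(c,b)  →  {above(b), above(e), at(a), clear(b,b), clear(b,e), linked(b), on(a)}
3. move(b,a)  →  {above(a), above(e), at(a), clear(a,a), clear(b,b), clear(b,e), on(a)}
4. bind(b,c)  →  {above(a), above(e), at(a), clear(a,a), clear(b,e), clear(c,b), on(a)}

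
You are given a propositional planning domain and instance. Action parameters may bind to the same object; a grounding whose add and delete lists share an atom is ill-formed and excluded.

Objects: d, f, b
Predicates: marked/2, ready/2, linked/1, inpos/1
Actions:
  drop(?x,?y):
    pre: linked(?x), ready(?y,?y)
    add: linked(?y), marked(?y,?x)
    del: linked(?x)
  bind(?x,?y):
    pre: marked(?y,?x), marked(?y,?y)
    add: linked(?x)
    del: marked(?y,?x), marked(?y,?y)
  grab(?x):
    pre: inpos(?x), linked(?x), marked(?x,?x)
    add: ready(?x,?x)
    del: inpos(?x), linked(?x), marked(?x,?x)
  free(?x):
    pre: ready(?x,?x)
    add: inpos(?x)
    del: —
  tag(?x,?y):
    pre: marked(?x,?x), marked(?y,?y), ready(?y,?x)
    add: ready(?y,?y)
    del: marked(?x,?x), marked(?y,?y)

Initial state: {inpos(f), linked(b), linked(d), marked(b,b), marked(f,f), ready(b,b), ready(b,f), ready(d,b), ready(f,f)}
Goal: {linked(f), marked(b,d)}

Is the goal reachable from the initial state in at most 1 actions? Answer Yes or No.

1. drop(d,b)  →  {inpos(f), linked(b), marked(b,b), marked(b,d), marked(f,f), ready(b,b), ready(b,f), ready(d,b), ready(f,f)}
2. drop(b,f)  →  {inpos(f), linked(f), marked(b,b), marked(b,d), marked(f,b), marked(f,f), ready(b,b), ready(b,f), ready(d,b), ready(f,f)}
optimal plan length = 2; 2 > 1

No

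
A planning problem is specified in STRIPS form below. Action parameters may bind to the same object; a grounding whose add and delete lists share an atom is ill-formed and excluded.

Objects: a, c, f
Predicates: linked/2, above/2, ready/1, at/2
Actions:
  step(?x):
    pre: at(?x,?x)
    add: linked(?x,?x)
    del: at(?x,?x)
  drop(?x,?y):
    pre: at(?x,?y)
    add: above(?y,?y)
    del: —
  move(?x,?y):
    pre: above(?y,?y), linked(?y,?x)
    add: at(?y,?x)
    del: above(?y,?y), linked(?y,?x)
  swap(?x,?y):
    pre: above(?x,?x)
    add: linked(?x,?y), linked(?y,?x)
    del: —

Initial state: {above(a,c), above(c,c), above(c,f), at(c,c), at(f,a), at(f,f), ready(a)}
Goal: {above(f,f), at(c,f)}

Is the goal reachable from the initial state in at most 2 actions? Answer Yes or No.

1. drop(f,f)  →  {above(a,c), above(c,c), above(c,f), above(f,f), at(c,c), at(f,a), at(f,f), ready(a)}
2. swap(c,f)  →  {above(a,c), above(c,c), above(c,f), above(f,f), at(c,c), at(f,a), at(f,f), linked(c,f), linked(f,c), ready(a)}
3. move(f,c)  →  {above(a,c), above(c,f), above(f,f), at(c,c), at(c,f), at(f,a), at(f,f), linked(f,c), ready(a)}
optimal plan length = 3; 3 > 2

No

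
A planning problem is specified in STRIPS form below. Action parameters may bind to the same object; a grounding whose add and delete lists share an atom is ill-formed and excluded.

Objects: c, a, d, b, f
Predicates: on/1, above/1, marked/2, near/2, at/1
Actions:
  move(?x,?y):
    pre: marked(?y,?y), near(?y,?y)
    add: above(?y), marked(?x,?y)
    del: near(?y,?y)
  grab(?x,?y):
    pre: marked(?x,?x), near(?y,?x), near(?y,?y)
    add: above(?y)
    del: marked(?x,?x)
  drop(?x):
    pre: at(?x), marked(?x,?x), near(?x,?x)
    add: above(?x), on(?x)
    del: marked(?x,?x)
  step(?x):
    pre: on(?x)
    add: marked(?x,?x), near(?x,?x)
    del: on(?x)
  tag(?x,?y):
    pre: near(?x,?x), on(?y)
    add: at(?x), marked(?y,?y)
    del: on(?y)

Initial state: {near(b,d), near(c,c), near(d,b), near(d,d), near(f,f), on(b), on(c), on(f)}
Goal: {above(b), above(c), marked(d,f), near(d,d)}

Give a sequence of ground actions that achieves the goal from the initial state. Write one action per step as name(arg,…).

step(c); move(c,c); step(b); move(c,b); step(f); move(d,f)

1. step(c)  →  {marked(c,c), near(b,d), near(c,c), near(d,b), near(d,d), near(f,f), on(b), on(f)}
2. move(c,c)  →  {above(c), marked(c,c), near(b,d), near(d,b), near(d,d), near(f,f), on(b), on(f)}
3. step(b)  →  {above(c), marked(b,b), marked(c,c), near(b,b), near(b,d), near(d,b), near(d,d), near(f,f), on(f)}
4. move(c,b)  →  {above(b), above(c), marked(b,b), marked(c,b), marked(c,c), near(b,d), near(d,b), near(d,d), near(f,f), on(f)}
5. step(f)  →  {above(b), above(c), marked(b,b), marked(c,b), marked(c,c), marked(f,f), near(b,d), near(d,b), near(d,d), near(f,f)}
6. move(d,f)  →  {above(b), above(c), above(f), marked(b,b), marked(c,b), marked(c,c), marked(d,f), marked(f,f), near(b,d), near(d,b), near(d,d)}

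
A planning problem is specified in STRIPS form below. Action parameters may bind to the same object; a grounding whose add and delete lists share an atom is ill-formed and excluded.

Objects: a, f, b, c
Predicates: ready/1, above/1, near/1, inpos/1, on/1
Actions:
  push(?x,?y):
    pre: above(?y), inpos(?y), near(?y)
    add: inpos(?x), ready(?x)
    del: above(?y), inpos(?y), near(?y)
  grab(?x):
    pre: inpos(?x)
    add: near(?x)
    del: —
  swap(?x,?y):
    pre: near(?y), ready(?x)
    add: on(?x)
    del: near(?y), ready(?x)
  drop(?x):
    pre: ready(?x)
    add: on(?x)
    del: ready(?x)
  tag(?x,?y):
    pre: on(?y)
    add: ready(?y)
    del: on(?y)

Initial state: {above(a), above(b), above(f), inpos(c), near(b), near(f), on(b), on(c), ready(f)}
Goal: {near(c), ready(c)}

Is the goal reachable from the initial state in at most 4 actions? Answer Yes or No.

Yes

1. grab(c)  →  {above(a), above(b), above(f), inpos(c), near(b), near(c), near(f), on(b), on(c), ready(f)}
2. tag(a,c)  →  {above(a), above(b), above(f), inpos(c), near(b), near(c), near(f), on(b), ready(c), ready(f)}
optimal plan length = 2; 2 ≤ 4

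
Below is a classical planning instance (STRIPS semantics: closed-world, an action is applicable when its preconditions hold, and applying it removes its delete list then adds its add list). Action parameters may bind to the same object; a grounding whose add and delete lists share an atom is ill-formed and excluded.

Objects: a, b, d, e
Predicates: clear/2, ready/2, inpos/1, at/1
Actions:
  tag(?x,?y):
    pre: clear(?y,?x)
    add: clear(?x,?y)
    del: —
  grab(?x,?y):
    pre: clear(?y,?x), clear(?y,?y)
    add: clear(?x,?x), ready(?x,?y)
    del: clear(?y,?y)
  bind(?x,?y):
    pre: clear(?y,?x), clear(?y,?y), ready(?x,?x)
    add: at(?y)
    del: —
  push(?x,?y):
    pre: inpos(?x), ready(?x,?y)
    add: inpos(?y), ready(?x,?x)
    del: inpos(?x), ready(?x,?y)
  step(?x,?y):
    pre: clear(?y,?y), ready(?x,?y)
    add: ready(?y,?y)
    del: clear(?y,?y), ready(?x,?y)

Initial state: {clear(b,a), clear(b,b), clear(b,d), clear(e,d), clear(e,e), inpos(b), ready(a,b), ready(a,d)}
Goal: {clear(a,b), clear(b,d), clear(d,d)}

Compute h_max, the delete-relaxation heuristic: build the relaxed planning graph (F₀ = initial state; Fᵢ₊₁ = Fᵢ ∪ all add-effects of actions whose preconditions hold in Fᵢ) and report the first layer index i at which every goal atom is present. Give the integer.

1

F0 = init (8 atoms)
F1 = F0 ∪ {clear(a,a), clear(a,b), clear(d,b), clear(d,d), clear(d,e), ready(b,b), ready(d,b), ready(d,e)}  (16 atoms)
goal ⊆ F1  ⇒  h_max = 1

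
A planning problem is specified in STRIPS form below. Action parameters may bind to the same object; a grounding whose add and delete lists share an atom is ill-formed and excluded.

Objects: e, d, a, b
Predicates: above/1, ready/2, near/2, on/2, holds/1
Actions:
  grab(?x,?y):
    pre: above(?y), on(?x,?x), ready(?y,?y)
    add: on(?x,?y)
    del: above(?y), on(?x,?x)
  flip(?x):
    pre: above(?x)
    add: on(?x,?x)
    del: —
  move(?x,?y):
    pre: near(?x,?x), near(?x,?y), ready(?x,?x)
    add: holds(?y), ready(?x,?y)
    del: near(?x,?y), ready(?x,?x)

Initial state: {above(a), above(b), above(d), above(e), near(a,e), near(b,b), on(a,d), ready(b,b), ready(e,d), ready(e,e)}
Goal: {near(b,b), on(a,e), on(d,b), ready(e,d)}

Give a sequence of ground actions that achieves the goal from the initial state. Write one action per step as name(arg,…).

flip(d); grab(d,b); flip(a); grab(a,e)

1. flip(d)  →  {above(a), above(b), above(d), above(e), near(a,e), near(b,b), on(a,d), on(d,d), ready(b,b), ready(e,d), ready(e,e)}
2. grab(d,b)  →  {above(a), above(d), above(e), near(a,e), near(b,b), on(a,d), on(d,b), ready(b,b), ready(e,d), ready(e,e)}
3. flip(a)  →  {above(a), above(d), above(e), near(a,e), near(b,b), on(a,a), on(a,d), on(d,b), ready(b,b), ready(e,d), ready(e,e)}
4. grab(a,e)  →  {above(a), above(d), near(a,e), near(b,b), on(a,d), on(a,e), on(d,b), ready(b,b), ready(e,d), ready(e,e)}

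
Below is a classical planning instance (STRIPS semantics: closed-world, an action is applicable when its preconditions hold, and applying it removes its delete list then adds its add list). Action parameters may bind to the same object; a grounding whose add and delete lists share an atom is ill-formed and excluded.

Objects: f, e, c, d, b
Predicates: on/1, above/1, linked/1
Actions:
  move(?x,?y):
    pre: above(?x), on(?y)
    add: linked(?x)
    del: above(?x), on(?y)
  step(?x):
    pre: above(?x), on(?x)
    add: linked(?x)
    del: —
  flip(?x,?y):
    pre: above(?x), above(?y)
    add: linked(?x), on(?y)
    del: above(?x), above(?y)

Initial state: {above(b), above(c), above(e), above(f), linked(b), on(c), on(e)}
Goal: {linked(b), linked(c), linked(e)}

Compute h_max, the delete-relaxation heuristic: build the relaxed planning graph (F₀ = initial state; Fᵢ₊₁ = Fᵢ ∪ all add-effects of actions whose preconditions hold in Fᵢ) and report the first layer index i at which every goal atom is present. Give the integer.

1

F0 = init (7 atoms)
F1 = F0 ∪ {linked(c), linked(e), linked(f), on(b), on(f)}  (12 atoms)
goal ⊆ F1  ⇒  h_max = 1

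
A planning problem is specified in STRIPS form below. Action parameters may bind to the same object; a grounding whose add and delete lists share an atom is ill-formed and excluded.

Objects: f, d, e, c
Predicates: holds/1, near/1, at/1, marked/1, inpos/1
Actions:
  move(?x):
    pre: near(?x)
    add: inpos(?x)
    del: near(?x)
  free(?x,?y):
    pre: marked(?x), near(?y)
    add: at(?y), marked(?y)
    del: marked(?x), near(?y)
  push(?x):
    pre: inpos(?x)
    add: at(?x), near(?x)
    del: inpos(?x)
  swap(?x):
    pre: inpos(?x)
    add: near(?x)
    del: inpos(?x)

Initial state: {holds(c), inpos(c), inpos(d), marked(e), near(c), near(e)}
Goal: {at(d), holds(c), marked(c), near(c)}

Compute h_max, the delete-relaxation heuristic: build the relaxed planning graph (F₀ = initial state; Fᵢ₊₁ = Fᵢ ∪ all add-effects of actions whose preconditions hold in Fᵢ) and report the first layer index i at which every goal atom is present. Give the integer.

1

F0 = init (6 atoms)
F1 = F0 ∪ {at(c), at(d), inpos(e), marked(c), near(d)}  (11 atoms)
goal ⊆ F1  ⇒  h_max = 1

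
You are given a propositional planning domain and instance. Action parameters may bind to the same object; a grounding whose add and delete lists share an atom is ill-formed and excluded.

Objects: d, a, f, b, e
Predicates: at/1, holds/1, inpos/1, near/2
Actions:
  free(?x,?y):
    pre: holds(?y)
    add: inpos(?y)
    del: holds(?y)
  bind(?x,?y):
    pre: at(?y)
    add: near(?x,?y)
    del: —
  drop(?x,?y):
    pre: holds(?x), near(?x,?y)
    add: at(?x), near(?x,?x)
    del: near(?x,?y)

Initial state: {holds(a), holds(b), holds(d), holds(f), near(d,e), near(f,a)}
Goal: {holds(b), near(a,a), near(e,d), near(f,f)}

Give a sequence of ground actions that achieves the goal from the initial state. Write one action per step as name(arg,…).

1. drop(d,e)  →  {at(d), holds(a), holds(b), holds(d), holds(f), near(d,d), near(f,a)}
2. bind(a,d)  →  {at(d), holds(a), holds(b), holds(d), holds(f), near(a,d), near(d,d), near(f,a)}
3. bind(e,d)  →  {at(d), holds(a), holds(b), holds(d), holds(f), near(a,d), near(d,d), near(e,d), near(f,a)}
4. drop(a,d)  →  {at(a), at(d), holds(a), holds(b), holds(d), holds(f), near(a,a), near(d,d), near(e,d), near(f,a)}
5. drop(f,a)  →  {at(a), at(d), at(f), holds(a), holds(b), holds(d), holds(f), near(a,a), near(d,d), near(e,d), near(f,f)}

drop(d,e); bind(a,d); bind(e,d); drop(a,d); drop(f,a)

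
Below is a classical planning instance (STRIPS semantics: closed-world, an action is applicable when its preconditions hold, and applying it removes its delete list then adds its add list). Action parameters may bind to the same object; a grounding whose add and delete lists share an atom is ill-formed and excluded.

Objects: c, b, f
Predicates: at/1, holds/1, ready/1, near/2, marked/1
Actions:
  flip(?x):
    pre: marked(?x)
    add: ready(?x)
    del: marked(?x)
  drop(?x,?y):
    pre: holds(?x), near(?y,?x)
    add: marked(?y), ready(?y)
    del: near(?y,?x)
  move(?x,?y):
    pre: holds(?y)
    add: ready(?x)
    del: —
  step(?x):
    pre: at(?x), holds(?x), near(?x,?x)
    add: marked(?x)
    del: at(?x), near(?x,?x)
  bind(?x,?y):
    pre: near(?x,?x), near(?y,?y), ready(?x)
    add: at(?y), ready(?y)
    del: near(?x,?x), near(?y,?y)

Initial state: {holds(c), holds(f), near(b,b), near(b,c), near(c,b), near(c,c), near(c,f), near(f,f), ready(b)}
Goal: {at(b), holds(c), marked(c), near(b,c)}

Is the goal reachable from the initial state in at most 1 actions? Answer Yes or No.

1. drop(c,c)  →  {holds(c), holds(f), marked(c), near(b,b), near(b,c), near(c,b), near(c,f), near(f,f), ready(b), ready(c)}
2. bind(b,b)  →  {at(b), holds(c), holds(f), marked(c), near(b,c), near(c,b), near(c,f), near(f,f), ready(b), ready(c)}
optimal plan length = 2; 2 > 1

No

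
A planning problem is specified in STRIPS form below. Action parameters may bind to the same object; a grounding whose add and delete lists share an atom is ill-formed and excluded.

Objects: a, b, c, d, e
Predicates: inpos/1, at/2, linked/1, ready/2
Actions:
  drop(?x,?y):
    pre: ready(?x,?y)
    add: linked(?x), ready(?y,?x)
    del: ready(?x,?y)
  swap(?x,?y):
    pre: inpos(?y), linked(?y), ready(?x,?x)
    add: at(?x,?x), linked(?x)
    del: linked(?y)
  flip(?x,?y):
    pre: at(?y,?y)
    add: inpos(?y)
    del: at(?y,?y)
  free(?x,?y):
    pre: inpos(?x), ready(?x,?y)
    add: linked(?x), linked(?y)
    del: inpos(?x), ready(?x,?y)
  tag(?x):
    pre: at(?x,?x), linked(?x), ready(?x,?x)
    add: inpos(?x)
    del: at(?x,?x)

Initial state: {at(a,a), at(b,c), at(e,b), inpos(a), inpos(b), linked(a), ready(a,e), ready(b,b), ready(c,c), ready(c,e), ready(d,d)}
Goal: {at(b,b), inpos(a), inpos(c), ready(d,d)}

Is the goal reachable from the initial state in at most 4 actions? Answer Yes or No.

1. swap(b,a)  →  {at(a,a), at(b,b), at(b,c), at(e,b), inpos(a), inpos(b), linked(b), ready(a,e), ready(b,b), ready(c,c), ready(c,e), ready(d,d)}
2. swap(c,b)  →  {at(a,a), at(b,b), at(b,c), at(c,c), at(e,b), inpos(a), inpos(b), linked(c), ready(a,e), ready(b,b), ready(c,c), ready(c,e), ready(d,d)}
3. flip(a,c)  →  {at(a,a), at(b,b), at(b,c), at(e,b), inpos(a), inpos(b), inpos(c), linked(c), ready(a,e), ready(b,b), ready(c,c), ready(c,e), ready(d,d)}
optimal plan length = 3; 3 ≤ 4

Yes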